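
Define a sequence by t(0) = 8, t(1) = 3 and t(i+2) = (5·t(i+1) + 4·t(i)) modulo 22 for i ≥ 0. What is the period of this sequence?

Computing terms: t(0) = 8,  t(1) = 3,  t(2) = 3,  t(3) = 5,  t(4) = 15,  t(5) = 7,  t(6) = 7,  t(7) = 19,  t(8) = 13,  t(9) = 9,  t(10) = 9,  t(11) = 15,  t(12) = 1,  t(13) = 21,  t(14) = 21,  t(15) = 13,  t(16) = 17,  t(17) = 5,  t(18) = 5,  t(19) = 1,  t(20) = 3,  t(21) = 19,  t(22) = 19,  t(23) = 17,  t(24) = 7,  t(25) = 15,  t(26) = 15,  t(27) = 3,  t(28) = 9,  t(29) = 13,  t(30) = 13,  t(31) = 7,  t(32) = 21,  t(33) = 1,  t(34) = 1,  t(35) = 9,  t(36) = 5,  t(37) = 17,  t(38) = 17,  t(39) = 21,  t(40) = 19,  t(41) = 3,  t(42) = 3.
Since (t(41), t(42)) = (t(1), t(2)) = (3, 3) (two consecutive terms determine the rest), the sequence is eventually periodic: after a pre-period of length 1 it cycles with period 40.

40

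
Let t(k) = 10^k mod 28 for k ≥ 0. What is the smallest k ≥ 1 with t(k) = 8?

t(0) = 1, t(1) = 10, t(2) = 16, t(3) = 20, t(4) = 4, t(5) = 12, t(6) = 8, t(7) = 24, t(8) = 16.
Since t(8) = t(2) = 16, the sequence is eventually periodic: after a pre-period of length 2 it cycles with period 6.
The value 8 first appears (with k ≥ 1) at t(6).

6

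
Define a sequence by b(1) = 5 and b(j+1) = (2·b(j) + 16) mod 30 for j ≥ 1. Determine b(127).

We have b(1) = 5; b(2) = 26; b(3) = 8; b(4) = 2; b(5) = 20; b(6) = 26.
Since b(6) = b(2) = 26, the sequence is eventually periodic: after a pre-period of length 1 it cycles with period 4.
For j ≥ 2, b(j) depends only on (j - 2) mod 4. (127 - 2) mod 4 = 1, so b(127) = b(3) = 8.

8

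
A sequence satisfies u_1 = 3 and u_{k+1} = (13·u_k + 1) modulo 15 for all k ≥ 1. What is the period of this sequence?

Computing terms: u_1 = 3, u_2 = 10, u_3 = 11, u_4 = 9, u_5 = 13, u_6 = 5, u_7 = 6, u_8 = 4, u_9 = 8, u_{10} = 0, u_{11} = 1, u_{12} = 14, u_{13} = 3.
The sequence repeats with period 12.

12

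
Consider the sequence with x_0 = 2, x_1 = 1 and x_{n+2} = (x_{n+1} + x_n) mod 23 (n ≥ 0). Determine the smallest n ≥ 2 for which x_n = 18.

6

x_0 = 2; x_1 = 1; x_2 = 3; x_3 = 4; x_4 = 7; x_5 = 11; x_6 = 18; x_7 = 6; x_8 = 1; x_9 = 7; x_{10} = 8; x_{11} = 15; x_{12} = 0; x_{13} = 15; x_{14} = 15; x_{15} = 7; x_{16} = 22; x_{17} = 6; x_{18} = 5; x_{19} = 11; x_{20} = 16; x_{21} = 4; x_{22} = 20; x_{23} = 1; x_{24} = 21; x_{25} = 22; x_{26} = 20; x_{27} = 19; x_{28} = 16; x_{29} = 12; x_{30} = 5; x_{31} = 17; x_{32} = 22; x_{33} = 16; x_{34} = 15; x_{35} = 8; x_{36} = 0; x_{37} = 8; x_{38} = 8; x_{39} = 16; x_{40} = 1; x_{41} = 17; x_{42} = 18; x_{43} = 12; x_{44} = 7; x_{45} = 19; x_{46} = 3; x_{47} = 22; x_{48} = 2; x_{49} = 1.
Since (x_{48}, x_{49}) = (x_0, x_1) = (2, 1) (two consecutive terms determine the rest), the sequence is periodic with period 48.
The value 18 first appears (with n ≥ 2) at x_6.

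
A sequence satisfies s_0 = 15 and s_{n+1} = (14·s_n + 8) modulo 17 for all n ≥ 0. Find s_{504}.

6

We have s_0 = 15,  s_1 = 14,  s_2 = 0,  s_3 = 8,  s_4 = 1,  s_5 = 5,  s_6 = 10,  s_7 = 12,  s_8 = 6,  s_9 = 7,  s_{10} = 4,  s_{11} = 13,  s_{12} = 3,  s_{13} = 16,  s_{14} = 11,  s_{15} = 9,  s_{16} = 15.
Since s_{16} = s_0 = 15, the sequence is periodic with period 16.
So s_{504} = s_{0 + ((504-0) mod 16)} = s_8 = 6.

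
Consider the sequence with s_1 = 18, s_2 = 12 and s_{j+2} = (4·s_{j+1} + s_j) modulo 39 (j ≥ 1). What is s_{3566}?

s_1 = 18; s_2 = 12; s_3 = 27; s_4 = 3; s_5 = 0; s_6 = 3; s_7 = 12; s_8 = 12; s_9 = 21; s_{10} = 18; s_{11} = 15; s_{12} = 0; s_{13} = 15; s_{14} = 21; s_{15} = 21; s_{16} = 27; s_{17} = 12; s_{18} = 36; s_{19} = 0; s_{20} = 36; s_{21} = 27; s_{22} = 27; s_{23} = 18; s_{24} = 21; s_{25} = 24; s_{26} = 0; s_{27} = 24; s_{28} = 18; s_{29} = 18; s_{30} = 12.
Since (s_{29}, s_{30}) = (s_1, s_2) = (18, 12) (two consecutive terms determine the rest), the sequence is periodic with period 28.
So s_{3566} = s_{1 + ((3566-1) mod 28)} = s_{10} = 18.

18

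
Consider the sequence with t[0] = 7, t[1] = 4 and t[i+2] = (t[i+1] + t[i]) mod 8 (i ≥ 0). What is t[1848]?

t[0] = 7, t[1] = 4, t[2] = 3, t[3] = 7, t[4] = 2, t[5] = 1, t[6] = 3, t[7] = 4, t[8] = 7, t[9] = 3, t[10] = 2, t[11] = 5, t[12] = 7, t[13] = 4.
The sequence repeats with period 12.
(1848 - 0) mod 12 = 0, so t[1848] = t[0] = 7.

7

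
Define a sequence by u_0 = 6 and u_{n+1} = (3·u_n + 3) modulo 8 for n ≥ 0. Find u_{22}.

Computing terms: u_0 = 6,  u_1 = 5,  u_2 = 2,  u_3 = 1,  u_4 = 6.
Since u_4 = u_0 = 6, the sequence is periodic with period 4.
(22 - 0) mod 4 = 2, so u_{22} = u_2 = 2.

2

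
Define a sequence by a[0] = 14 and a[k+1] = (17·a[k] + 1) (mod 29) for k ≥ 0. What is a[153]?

7

Computing terms: a[0] = 14; a[1] = 7; a[2] = 4; a[3] = 11; a[4] = 14.
The sequence repeats with period 4.
(153 - 0) mod 4 = 1, so a[153] = a[1] = 7.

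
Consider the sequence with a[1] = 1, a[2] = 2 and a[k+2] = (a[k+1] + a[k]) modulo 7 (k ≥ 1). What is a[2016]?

1

Listing terms: a[1] = 1, a[2] = 2, a[3] = 3, a[4] = 5, a[5] = 1, a[6] = 6, a[7] = 0, a[8] = 6, a[9] = 6, a[10] = 5, a[11] = 4, a[12] = 2, a[13] = 6, a[14] = 1, a[15] = 0, a[16] = 1, a[17] = 1, a[18] = 2.
Since (a[17], a[18]) = (a[1], a[2]) = (1, 2) (two consecutive terms determine the rest), the sequence is periodic with period 16.
(2016 - 1) mod 16 = 15, so a[2016] = a[16] = 1.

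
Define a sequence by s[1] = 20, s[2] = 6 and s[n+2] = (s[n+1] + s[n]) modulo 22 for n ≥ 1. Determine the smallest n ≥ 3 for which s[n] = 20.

11

s[1] = 20, s[2] = 6, s[3] = 4, s[4] = 10, s[5] = 14, s[6] = 2, s[7] = 16, s[8] = 18, s[9] = 12, s[10] = 8, s[11] = 20, s[12] = 6.
The sequence repeats with period 10.
The value 20 next appears (with n ≥ 3) at s[11].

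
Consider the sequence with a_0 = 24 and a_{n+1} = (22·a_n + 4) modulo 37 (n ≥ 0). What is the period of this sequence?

Listing terms: a_0 = 24; a_1 = 14; a_2 = 16; a_3 = 23; a_4 = 29; a_5 = 13; a_6 = 31; a_7 = 20; a_8 = 0; a_9 = 4; a_{10} = 18; a_{11} = 30; a_{12} = 35; a_{13} = 34; a_{14} = 12; a_{15} = 9; a_{16} = 17; a_{17} = 8; a_{18} = 32; a_{19} = 5; a_{20} = 3; a_{21} = 33; a_{22} = 27; a_{23} = 6; a_{24} = 25; a_{25} = 36; a_{26} = 19; a_{27} = 15; a_{28} = 1; a_{29} = 26; a_{30} = 21; a_{31} = 22; a_{32} = 7; a_{33} = 10; a_{34} = 2; a_{35} = 11; a_{36} = 24.
The sequence repeats with period 36.

36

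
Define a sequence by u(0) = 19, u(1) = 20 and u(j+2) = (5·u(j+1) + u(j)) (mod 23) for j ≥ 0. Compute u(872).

We have u(0) = 19,  u(1) = 20,  u(2) = 4,  u(3) = 17,  u(4) = 20,  u(5) = 2,  u(6) = 7,  u(7) = 14,  u(8) = 8,  u(9) = 8,  u(10) = 2,  u(11) = 18,  u(12) = 0,  u(13) = 18,  u(14) = 21,  u(15) = 8,  u(16) = 15,  u(17) = 14,  u(18) = 16,  u(19) = 2,  u(20) = 3,  u(21) = 17,  u(22) = 19,  u(23) = 20.
The sequence repeats with period 22.
So u(872) = u(0 + ((872-0) mod 22)) = u(14) = 21.

21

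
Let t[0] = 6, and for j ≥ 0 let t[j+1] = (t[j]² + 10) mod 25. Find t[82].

Computing terms: t[0] = 6, t[1] = 21, t[2] = 1, t[3] = 11, t[4] = 6.
Since t[4] = t[0] = 6, the sequence is periodic with period 4.
(82 - 0) mod 4 = 2, so t[82] = t[2] = 1.

1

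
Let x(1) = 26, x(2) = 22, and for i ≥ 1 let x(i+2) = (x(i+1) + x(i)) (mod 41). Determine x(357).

23

Computing terms: x(1) = 26,  x(2) = 22,  x(3) = 7,  x(4) = 29,  x(5) = 36,  x(6) = 24,  x(7) = 19,  x(8) = 2,  x(9) = 21,  x(10) = 23,  x(11) = 3,  x(12) = 26,  x(13) = 29,  x(14) = 14,  x(15) = 2,  x(16) = 16,  x(17) = 18,  x(18) = 34,  x(19) = 11,  x(20) = 4,  x(21) = 15,  x(22) = 19,  x(23) = 34,  x(24) = 12,  x(25) = 5,  x(26) = 17,  x(27) = 22,  x(28) = 39,  x(29) = 20,  x(30) = 18,  x(31) = 38,  x(32) = 15,  x(33) = 12,  x(34) = 27,  x(35) = 39,  x(36) = 25,  x(37) = 23,  x(38) = 7,  x(39) = 30,  x(40) = 37,  x(41) = 26,  x(42) = 22.
The sequence repeats with period 40.
So x(357) = x(1 + ((357-1) mod 40)) = x(37) = 23.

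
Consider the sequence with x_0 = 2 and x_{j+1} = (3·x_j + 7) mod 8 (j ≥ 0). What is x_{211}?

1

Listing terms: x_0 = 2, x_1 = 5, x_2 = 6, x_3 = 1, x_4 = 2.
The sequence repeats with period 4.
So x_{211} = x_{0 + ((211-0) mod 4)} = x_3 = 1.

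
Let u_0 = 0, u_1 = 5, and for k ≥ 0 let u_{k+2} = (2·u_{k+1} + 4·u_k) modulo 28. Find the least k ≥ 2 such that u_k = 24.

12

Listing terms: u_0 = 0; u_1 = 5; u_2 = 10; u_3 = 12; u_4 = 8; u_5 = 8; u_6 = 20; u_7 = 16; u_8 = 0; u_9 = 8; u_{10} = 16; u_{11} = 8; u_{12} = 24; u_{13} = 24; u_{14} = 4; u_{15} = 20; u_{16} = 0; u_{17} = 24; u_{18} = 20; u_{19} = 24; u_{20} = 16; u_{21} = 16; u_{22} = 12; u_{23} = 4; u_{24} = 0; u_{25} = 16; u_{26} = 4; u_{27} = 16; u_{28} = 20; u_{29} = 20; u_{30} = 8; u_{31} = 12; u_{32} = 0; u_{33} = 20; u_{34} = 12; u_{35} = 20; u_{36} = 4; u_{37} = 4; u_{38} = 24; u_{39} = 8; u_{40} = 0; u_{41} = 4; u_{42} = 8; u_{43} = 4; u_{44} = 12; u_{45} = 12; u_{46} = 16; u_{47} = 24; u_{48} = 0; u_{49} = 12; u_{50} = 24; u_{51} = 12; u_{52} = 8.
Since (u_{51}, u_{52}) = (u_3, u_4) = (12, 8) (two consecutive terms determine the rest), the sequence is eventually periodic: after a pre-period of length 3 it cycles with period 48.
The value 24 first appears (with k ≥ 2) at u_{12}.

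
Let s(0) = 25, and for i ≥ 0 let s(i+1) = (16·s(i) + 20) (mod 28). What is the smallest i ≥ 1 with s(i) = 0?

1

Computing terms: s(0) = 25; s(1) = 0; s(2) = 20; s(3) = 4; s(4) = 0.
Since s(4) = s(1) = 0, the sequence is eventually periodic: after a pre-period of length 1 it cycles with period 3.
The value 0 first appears (with i ≥ 1) at s(1).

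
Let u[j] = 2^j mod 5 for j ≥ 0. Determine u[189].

2

Computing terms: u[0] = 1; u[1] = 2; u[2] = 4; u[3] = 3; u[4] = 1.
The sequence repeats with period 4.
(189 - 0) mod 4 = 1, so u[189] = u[1] = 2.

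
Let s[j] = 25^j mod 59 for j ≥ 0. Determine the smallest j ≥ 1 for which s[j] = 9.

Listing terms: s[0] = 1; s[1] = 25; s[2] = 35; s[3] = 49; s[4] = 45; s[5] = 4; s[6] = 41; s[7] = 22; s[8] = 19; s[9] = 3; s[10] = 16; s[11] = 46; s[12] = 29; s[13] = 17; s[14] = 12; s[15] = 5; s[16] = 7; s[17] = 57; s[18] = 9; s[19] = 48; s[20] = 20; s[21] = 28; s[22] = 51; s[23] = 36; s[24] = 15; s[25] = 21; s[26] = 53; s[27] = 27; s[28] = 26; s[29] = 1.
Since s[29] = s[0] = 1, the sequence is periodic with period 29.
The value 9 first appears (with j ≥ 1) at s[18].

18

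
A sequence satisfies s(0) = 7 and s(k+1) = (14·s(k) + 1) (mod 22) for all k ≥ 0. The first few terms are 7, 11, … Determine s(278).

We have s(0) = 7, s(1) = 11, s(2) = 1, s(3) = 15, s(4) = 13, s(5) = 7.
Since s(5) = s(0) = 7, the sequence is periodic with period 5.
(278 - 0) mod 5 = 3, so s(278) = s(3) = 15.

15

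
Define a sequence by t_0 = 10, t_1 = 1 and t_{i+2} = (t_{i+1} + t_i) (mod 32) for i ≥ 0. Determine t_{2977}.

1

We have t_0 = 10; t_1 = 1; t_2 = 11; t_3 = 12; t_4 = 23; t_5 = 3; t_6 = 26; t_7 = 29; t_8 = 23; t_9 = 20; t_{10} = 11; t_{11} = 31; t_{12} = 10; t_{13} = 9; t_{14} = 19; t_{15} = 28; t_{16} = 15; t_{17} = 11; t_{18} = 26; t_{19} = 5; t_{20} = 31; t_{21} = 4; t_{22} = 3; t_{23} = 7; t_{24} = 10; t_{25} = 17; t_{26} = 27; t_{27} = 12; t_{28} = 7; t_{29} = 19; t_{30} = 26; t_{31} = 13; t_{32} = 7; t_{33} = 20; t_{34} = 27; t_{35} = 15; t_{36} = 10; t_{37} = 25; t_{38} = 3; t_{39} = 28; t_{40} = 31; t_{41} = 27; t_{42} = 26; t_{43} = 21; t_{44} = 15; t_{45} = 4; t_{46} = 19; t_{47} = 23; t_{48} = 10; t_{49} = 1.
Since (t_{48}, t_{49}) = (t_0, t_1) = (10, 1) (two consecutive terms determine the rest), the sequence is periodic with period 48.
So t_{2977} = t_{0 + ((2977-0) mod 48)} = t_1 = 1.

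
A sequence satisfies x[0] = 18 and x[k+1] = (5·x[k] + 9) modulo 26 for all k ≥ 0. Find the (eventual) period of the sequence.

4

We have x[0] = 18, x[1] = 21, x[2] = 10, x[3] = 7, x[4] = 18.
Since x[4] = x[0] = 18, the sequence is periodic with period 4.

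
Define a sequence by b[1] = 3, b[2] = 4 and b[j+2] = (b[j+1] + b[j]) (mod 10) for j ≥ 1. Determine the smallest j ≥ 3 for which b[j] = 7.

3

Computing terms: b[1] = 3,  b[2] = 4,  b[3] = 7,  b[4] = 1,  b[5] = 8,  b[6] = 9,  b[7] = 7,  b[8] = 6,  b[9] = 3,  b[10] = 9,  b[11] = 2,  b[12] = 1,  b[13] = 3,  b[14] = 4.
Since (b[13], b[14]) = (b[1], b[2]) = (3, 4) (two consecutive terms determine the rest), the sequence is periodic with period 12.
The value 7 first appears (with j ≥ 3) at b[3].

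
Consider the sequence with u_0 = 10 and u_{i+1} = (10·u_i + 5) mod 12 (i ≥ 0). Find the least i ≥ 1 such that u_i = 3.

4

We have u_0 = 10,  u_1 = 9,  u_2 = 11,  u_3 = 7,  u_4 = 3,  u_5 = 11.
Since u_5 = u_2 = 11, the sequence is eventually periodic: after a pre-period of length 2 it cycles with period 3.
The value 3 first appears (with i ≥ 1) at u_4.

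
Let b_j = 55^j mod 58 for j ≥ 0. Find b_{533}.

55

We have b_0 = 1, b_1 = 55, b_2 = 9, b_3 = 31, b_4 = 23, b_5 = 47, b_6 = 33, b_7 = 17, b_8 = 7, b_9 = 37, b_{10} = 5, b_{11} = 43, b_{12} = 45, b_{13} = 39, b_{14} = 57, b_{15} = 3, b_{16} = 49, b_{17} = 27, b_{18} = 35, b_{19} = 11, b_{20} = 25, b_{21} = 41, b_{22} = 51, b_{23} = 21, b_{24} = 53, b_{25} = 15, b_{26} = 13, b_{27} = 19, b_{28} = 1.
The sequence repeats with period 28.
So b_{533} = b_{0 + ((533-0) mod 28)} = b_1 = 55.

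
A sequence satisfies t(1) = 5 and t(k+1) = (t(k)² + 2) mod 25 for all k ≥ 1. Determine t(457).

Computing terms: t(1) = 5; t(2) = 2; t(3) = 6; t(4) = 13; t(5) = 21; t(6) = 18; t(7) = 1; t(8) = 3; t(9) = 11; t(10) = 23; t(11) = 6.
Since t(11) = t(3) = 6, the sequence is eventually periodic: after a pre-period of length 2 it cycles with period 8.
For k ≥ 3, t(k) depends only on (k - 3) mod 8. (457 - 3) mod 8 = 6, so t(457) = t(9) = 11.

11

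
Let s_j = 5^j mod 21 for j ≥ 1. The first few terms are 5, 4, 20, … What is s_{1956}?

We have s_1 = 5; s_2 = 4; s_3 = 20; s_4 = 16; s_5 = 17; s_6 = 1; s_7 = 5.
Since s_7 = s_1 = 5, the sequence is periodic with period 6.
So s_{1956} = s_{1 + ((1956-1) mod 6)} = s_6 = 1.

1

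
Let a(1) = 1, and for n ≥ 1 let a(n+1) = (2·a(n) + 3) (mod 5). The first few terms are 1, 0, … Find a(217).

We have a(1) = 1,  a(2) = 0,  a(3) = 3,  a(4) = 4,  a(5) = 1.
Since a(5) = a(1) = 1, the sequence is periodic with period 4.
(217 - 1) mod 4 = 0, so a(217) = a(1) = 1.

1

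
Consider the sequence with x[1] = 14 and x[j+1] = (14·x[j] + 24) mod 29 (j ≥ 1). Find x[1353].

We have x[1] = 14; x[2] = 17; x[3] = 1; x[4] = 9; x[5] = 5; x[6] = 7; x[7] = 6; x[8] = 21; x[9] = 28; x[10] = 10; x[11] = 19; x[12] = 0; x[13] = 24; x[14] = 12; x[15] = 18; x[16] = 15; x[17] = 2; x[18] = 23; x[19] = 27; x[20] = 25; x[21] = 26; x[22] = 11; x[23] = 4; x[24] = 22; x[25] = 13; x[26] = 3; x[27] = 8; x[28] = 20; x[29] = 14.
The sequence repeats with period 28.
(1353 - 1) mod 28 = 8, so x[1353] = x[9] = 28.

28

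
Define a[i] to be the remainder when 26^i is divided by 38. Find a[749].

30

We have a[1] = 26,  a[2] = 30,  a[3] = 20,  a[4] = 26.
Since a[4] = a[1] = 26, the sequence is periodic with period 3.
(749 - 1) mod 3 = 1, so a[749] = a[2] = 30.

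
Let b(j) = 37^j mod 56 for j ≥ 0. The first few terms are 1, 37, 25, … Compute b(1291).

b(0) = 1; b(1) = 37; b(2) = 25; b(3) = 29; b(4) = 9; b(5) = 53; b(6) = 1.
Since b(6) = b(0) = 1, the sequence is periodic with period 6.
So b(1291) = b(0 + ((1291-0) mod 6)) = b(1) = 37.

37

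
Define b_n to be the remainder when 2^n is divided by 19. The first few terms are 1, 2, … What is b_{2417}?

13

We have b_0 = 1, b_1 = 2, b_2 = 4, b_3 = 8, b_4 = 16, b_5 = 13, b_6 = 7, b_7 = 14, b_8 = 9, b_9 = 18, b_{10} = 17, b_{11} = 15, b_{12} = 11, b_{13} = 3, b_{14} = 6, b_{15} = 12, b_{16} = 5, b_{17} = 10, b_{18} = 1.
The sequence repeats with period 18.
So b_{2417} = b_{0 + ((2417-0) mod 18)} = b_5 = 13.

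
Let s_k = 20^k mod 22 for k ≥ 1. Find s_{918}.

Computing terms: s_1 = 20; s_2 = 4; s_3 = 14; s_4 = 16; s_5 = 12; s_6 = 20.
Since s_6 = s_1 = 20, the sequence is periodic with period 5.
(918 - 1) mod 5 = 2, so s_{918} = s_3 = 14.

14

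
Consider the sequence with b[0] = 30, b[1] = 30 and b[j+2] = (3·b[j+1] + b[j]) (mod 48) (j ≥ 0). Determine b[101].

36

Listing terms: b[0] = 30; b[1] = 30; b[2] = 24; b[3] = 6; b[4] = 42; b[5] = 36; b[6] = 6; b[7] = 6; b[8] = 24; b[9] = 30; b[10] = 18; b[11] = 36; b[12] = 30; b[13] = 30.
The sequence repeats with period 12.
(101 - 0) mod 12 = 5, so b[101] = b[5] = 36.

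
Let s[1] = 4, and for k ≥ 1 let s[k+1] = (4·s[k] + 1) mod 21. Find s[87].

Computing terms: s[1] = 4,  s[2] = 17,  s[3] = 6,  s[4] = 4.
Since s[4] = s[1] = 4, the sequence is periodic with period 3.
(87 - 1) mod 3 = 2, so s[87] = s[3] = 6.

6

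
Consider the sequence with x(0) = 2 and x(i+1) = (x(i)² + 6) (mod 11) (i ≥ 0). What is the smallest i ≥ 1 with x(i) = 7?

2

We have x(0) = 2,  x(1) = 10,  x(2) = 7,  x(3) = 0,  x(4) = 6,  x(5) = 9,  x(6) = 10.
Since x(6) = x(1) = 10, the sequence is eventually periodic: after a pre-period of length 1 it cycles with period 5.
The value 7 first appears (with i ≥ 1) at x(2).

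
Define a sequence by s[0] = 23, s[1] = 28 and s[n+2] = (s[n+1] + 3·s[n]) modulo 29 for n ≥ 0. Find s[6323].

We have s[0] = 23, s[1] = 28, s[2] = 10, s[3] = 7, s[4] = 8, s[5] = 0, s[6] = 24, s[7] = 24, s[8] = 9, s[9] = 23, s[10] = 21, s[11] = 3, s[12] = 8, s[13] = 17, s[14] = 12, s[15] = 5, s[16] = 12, s[17] = 27, s[18] = 5, s[19] = 28, s[20] = 14, s[21] = 11, s[22] = 24, s[23] = 28, s[24] = 13, s[25] = 10, s[26] = 20, s[27] = 21, s[28] = 23, s[29] = 28.
The sequence repeats with period 28.
(6323 - 0) mod 28 = 23, so s[6323] = s[23] = 28.

28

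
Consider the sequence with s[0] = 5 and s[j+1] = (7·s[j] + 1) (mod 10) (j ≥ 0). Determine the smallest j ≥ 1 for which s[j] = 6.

1

Listing terms: s[0] = 5, s[1] = 6, s[2] = 3, s[3] = 2, s[4] = 5.
The sequence repeats with period 4.
The value 6 first appears (with j ≥ 1) at s[1].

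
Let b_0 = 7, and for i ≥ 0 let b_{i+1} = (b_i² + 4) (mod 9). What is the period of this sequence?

3

Listing terms: b_0 = 7, b_1 = 8, b_2 = 5, b_3 = 2, b_4 = 8.
Since b_4 = b_1 = 8, the sequence is eventually periodic: after a pre-period of length 1 it cycles with period 3.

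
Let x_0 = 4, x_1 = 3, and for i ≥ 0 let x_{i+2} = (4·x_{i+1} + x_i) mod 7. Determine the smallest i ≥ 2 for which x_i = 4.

x_0 = 4; x_1 = 3; x_2 = 2; x_3 = 4; x_4 = 4; x_5 = 6; x_6 = 0; x_7 = 6; x_8 = 3; x_9 = 4; x_{10} = 5; x_{11} = 3; x_{12} = 3; x_{13} = 1; x_{14} = 0; x_{15} = 1; x_{16} = 4; x_{17} = 3.
The sequence repeats with period 16.
The value 4 first appears (with i ≥ 2) at x_3.

3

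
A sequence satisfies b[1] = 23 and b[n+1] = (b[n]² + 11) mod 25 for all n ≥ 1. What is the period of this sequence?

3

We have b[1] = 23, b[2] = 15, b[3] = 11, b[4] = 7, b[5] = 10, b[6] = 11.
Since b[6] = b[3] = 11, the sequence is eventually periodic: after a pre-period of length 2 it cycles with period 3.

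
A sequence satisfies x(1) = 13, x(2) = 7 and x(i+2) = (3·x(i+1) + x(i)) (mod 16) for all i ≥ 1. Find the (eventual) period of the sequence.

24

We have x(1) = 13, x(2) = 7, x(3) = 2, x(4) = 13, x(5) = 9, x(6) = 8, x(7) = 1, x(8) = 11, x(9) = 2, x(10) = 1, x(11) = 5, x(12) = 0, x(13) = 5, x(14) = 15, x(15) = 2, x(16) = 5, x(17) = 1, x(18) = 8, x(19) = 9, x(20) = 3, x(21) = 2, x(22) = 9, x(23) = 13, x(24) = 0, x(25) = 13, x(26) = 7.
Since (x(25), x(26)) = (x(1), x(2)) = (13, 7) (two consecutive terms determine the rest), the sequence is periodic with period 24.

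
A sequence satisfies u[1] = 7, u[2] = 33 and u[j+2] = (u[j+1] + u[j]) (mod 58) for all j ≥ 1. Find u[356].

Computing terms: u[1] = 7, u[2] = 33, u[3] = 40, u[4] = 15, u[5] = 55, u[6] = 12, u[7] = 9, u[8] = 21, u[9] = 30, u[10] = 51, u[11] = 23, u[12] = 16, u[13] = 39, u[14] = 55, u[15] = 36, u[16] = 33, u[17] = 11, u[18] = 44, u[19] = 55, u[20] = 41, u[21] = 38, u[22] = 21, u[23] = 1, u[24] = 22, u[25] = 23, u[26] = 45, u[27] = 10, u[28] = 55, u[29] = 7, u[30] = 4, u[31] = 11, u[32] = 15, u[33] = 26, u[34] = 41, u[35] = 9, u[36] = 50, u[37] = 1, u[38] = 51, u[39] = 52, u[40] = 45, u[41] = 39, u[42] = 26, u[43] = 7, u[44] = 33.
The sequence repeats with period 42.
So u[356] = u[1 + ((356-1) mod 42)] = u[20] = 41.

41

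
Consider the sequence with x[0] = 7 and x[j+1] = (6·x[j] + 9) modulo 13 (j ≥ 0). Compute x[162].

5

x[0] = 7, x[1] = 12, x[2] = 3, x[3] = 1, x[4] = 2, x[5] = 8, x[6] = 5, x[7] = 0, x[8] = 9, x[9] = 11, x[10] = 10, x[11] = 4, x[12] = 7.
The sequence repeats with period 12.
(162 - 0) mod 12 = 6, so x[162] = x[6] = 5.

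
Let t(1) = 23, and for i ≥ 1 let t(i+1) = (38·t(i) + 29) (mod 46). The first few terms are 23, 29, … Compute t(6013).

Computing terms: t(1) = 23; t(2) = 29; t(3) = 27; t(4) = 43; t(5) = 7; t(6) = 19; t(7) = 15; t(8) = 1; t(9) = 21; t(10) = 45; t(11) = 37; t(12) = 9; t(13) = 3; t(14) = 5; t(15) = 35; t(16) = 25; t(17) = 13; t(18) = 17; t(19) = 31; t(20) = 11; t(21) = 33; t(22) = 41; t(23) = 23.
The sequence repeats with period 22.
So t(6013) = t(1 + ((6013-1) mod 22)) = t(7) = 15.

15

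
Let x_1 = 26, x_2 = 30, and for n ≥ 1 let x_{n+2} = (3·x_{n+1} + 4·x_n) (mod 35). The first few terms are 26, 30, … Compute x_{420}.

23

Listing terms: x_1 = 26,  x_2 = 30,  x_3 = 19,  x_4 = 2,  x_5 = 12,  x_6 = 9,  x_7 = 5,  x_8 = 16,  x_9 = 33,  x_{10} = 23,  x_{11} = 26,  x_{12} = 30.
Since (x_{11}, x_{12}) = (x_1, x_2) = (26, 30) (two consecutive terms determine the rest), the sequence is periodic with period 10.
So x_{420} = x_{1 + ((420-1) mod 10)} = x_{10} = 23.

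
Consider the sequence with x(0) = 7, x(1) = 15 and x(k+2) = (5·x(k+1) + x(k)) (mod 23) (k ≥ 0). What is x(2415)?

We have x(0) = 7,  x(1) = 15,  x(2) = 13,  x(3) = 11,  x(4) = 22,  x(5) = 6,  x(6) = 6,  x(7) = 13,  x(8) = 2,  x(9) = 0,  x(10) = 2,  x(11) = 10,  x(12) = 6,  x(13) = 17,  x(14) = 22,  x(15) = 12,  x(16) = 13,  x(17) = 8,  x(18) = 7,  x(19) = 20,  x(20) = 15,  x(21) = 3,  x(22) = 7,  x(23) = 15.
Since (x(22), x(23)) = (x(0), x(1)) = (7, 15) (two consecutive terms determine the rest), the sequence is periodic with period 22.
(2415 - 0) mod 22 = 17, so x(2415) = x(17) = 8.

8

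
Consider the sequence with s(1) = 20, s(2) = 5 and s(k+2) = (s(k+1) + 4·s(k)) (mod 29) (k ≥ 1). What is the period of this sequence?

We have s(1) = 20,  s(2) = 5,  s(3) = 27,  s(4) = 18,  s(5) = 10,  s(6) = 24,  s(7) = 6,  s(8) = 15,  s(9) = 10,  s(10) = 12,  s(11) = 23,  s(12) = 13,  s(13) = 18,  s(14) = 12,  s(15) = 26,  s(16) = 16,  s(17) = 4,  s(18) = 10,  s(19) = 26,  s(20) = 8,  s(21) = 25,  s(22) = 28,  s(23) = 12,  s(24) = 8,  s(25) = 27,  s(26) = 1,  s(27) = 22,  s(28) = 26,  s(29) = 27,  s(30) = 15,  s(31) = 7,  s(32) = 9,  s(33) = 8,  s(34) = 15,  s(35) = 18,  s(36) = 20,  s(37) = 5.
The sequence repeats with period 35.

35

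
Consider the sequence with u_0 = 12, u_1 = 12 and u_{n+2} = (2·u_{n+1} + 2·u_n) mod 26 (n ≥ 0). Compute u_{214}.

12

We have u_0 = 12,  u_1 = 12,  u_2 = 22,  u_3 = 16,  u_4 = 24,  u_5 = 2,  u_6 = 0,  u_7 = 4,  u_8 = 8,  u_9 = 24,  u_{10} = 12,  u_{11} = 20,  u_{12} = 12,  u_{13} = 12.
Since (u_{12}, u_{13}) = (u_0, u_1) = (12, 12) (two consecutive terms determine the rest), the sequence is periodic with period 12.
So u_{214} = u_{0 + ((214-0) mod 12)} = u_{10} = 12.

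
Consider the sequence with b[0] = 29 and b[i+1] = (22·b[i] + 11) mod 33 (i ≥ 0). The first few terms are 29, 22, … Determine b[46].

Listing terms: b[0] = 29,  b[1] = 22,  b[2] = 0,  b[3] = 11,  b[4] = 22.
Since b[4] = b[1] = 22, the sequence is eventually periodic: after a pre-period of length 1 it cycles with period 3.
For i ≥ 1, b[i] depends only on (i - 1) mod 3. (46 - 1) mod 3 = 0, so b[46] = b[1] = 22.

22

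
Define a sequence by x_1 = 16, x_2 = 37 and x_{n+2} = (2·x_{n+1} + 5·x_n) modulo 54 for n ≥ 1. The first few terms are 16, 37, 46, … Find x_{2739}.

Listing terms: x_1 = 16,  x_2 = 37,  x_3 = 46,  x_4 = 7,  x_5 = 28,  x_6 = 37,  x_7 = 52,  x_8 = 19,  x_9 = 28,  x_{10} = 43,  x_{11} = 10,  x_{12} = 19,  x_{13} = 34,  x_{14} = 1,  x_{15} = 10,  x_{16} = 25,  x_{17} = 46,  x_{18} = 1,  x_{19} = 16,  x_{20} = 37.
The sequence repeats with period 18.
So x_{2739} = x_{1 + ((2739-1) mod 18)} = x_3 = 46.

46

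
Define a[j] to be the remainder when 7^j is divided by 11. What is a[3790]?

We have a[1] = 7; a[2] = 5; a[3] = 2; a[4] = 3; a[5] = 10; a[6] = 4; a[7] = 6; a[8] = 9; a[9] = 8; a[10] = 1; a[11] = 7.
The sequence repeats with period 10.
So a[3790] = a[1 + ((3790-1) mod 10)] = a[10] = 1.

1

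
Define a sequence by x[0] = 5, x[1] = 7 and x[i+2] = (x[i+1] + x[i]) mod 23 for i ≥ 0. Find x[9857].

14

Computing terms: x[0] = 5,  x[1] = 7,  x[2] = 12,  x[3] = 19,  x[4] = 8,  x[5] = 4,  x[6] = 12,  x[7] = 16,  x[8] = 5,  x[9] = 21,  x[10] = 3,  x[11] = 1,  x[12] = 4,  x[13] = 5,  x[14] = 9,  x[15] = 14,  x[16] = 0,  x[17] = 14,  x[18] = 14,  x[19] = 5,  x[20] = 19,  x[21] = 1,  x[22] = 20,  x[23] = 21,  x[24] = 18,  x[25] = 16,  x[26] = 11,  x[27] = 4,  x[28] = 15,  x[29] = 19,  x[30] = 11,  x[31] = 7,  x[32] = 18,  x[33] = 2,  x[34] = 20,  x[35] = 22,  x[36] = 19,  x[37] = 18,  x[38] = 14,  x[39] = 9,  x[40] = 0,  x[41] = 9,  x[42] = 9,  x[43] = 18,  x[44] = 4,  x[45] = 22,  x[46] = 3,  x[47] = 2,  x[48] = 5,  x[49] = 7.
Since (x[48], x[49]) = (x[0], x[1]) = (5, 7) (two consecutive terms determine the rest), the sequence is periodic with period 48.
(9857 - 0) mod 48 = 17, so x[9857] = x[17] = 14.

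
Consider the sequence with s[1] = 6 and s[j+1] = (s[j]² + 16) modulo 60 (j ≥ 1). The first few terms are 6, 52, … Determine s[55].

56

Computing terms: s[1] = 6; s[2] = 52; s[3] = 20; s[4] = 56; s[5] = 32; s[6] = 20.
Since s[6] = s[3] = 20, the sequence is eventually periodic: after a pre-period of length 2 it cycles with period 3.
For j ≥ 3, s[j] depends only on (j - 3) mod 3. (55 - 3) mod 3 = 1, so s[55] = s[4] = 56.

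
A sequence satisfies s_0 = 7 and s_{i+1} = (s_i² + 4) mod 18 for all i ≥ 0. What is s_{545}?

Listing terms: s_0 = 7, s_1 = 17, s_2 = 5, s_3 = 11, s_4 = 17.
Since s_4 = s_1 = 17, the sequence is eventually periodic: after a pre-period of length 1 it cycles with period 3.
For i ≥ 1, s_i depends only on (i - 1) mod 3. (545 - 1) mod 3 = 1, so s_{545} = s_2 = 5.

5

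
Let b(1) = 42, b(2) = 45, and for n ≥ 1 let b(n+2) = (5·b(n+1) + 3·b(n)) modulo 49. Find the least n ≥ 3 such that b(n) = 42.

Listing terms: b(1) = 42,  b(2) = 45,  b(3) = 8,  b(4) = 28,  b(5) = 17,  b(6) = 22,  b(7) = 14,  b(8) = 38,  b(9) = 36,  b(10) = 0,  b(11) = 10,  b(12) = 1,  b(13) = 35,  b(14) = 31,  b(15) = 15,  b(16) = 21,  b(17) = 3,  b(18) = 29,  b(19) = 7,  b(20) = 24,  b(21) = 43,  b(22) = 42,  b(23) = 45.
Since (b(22), b(23)) = (b(1), b(2)) = (42, 45) (two consecutive terms determine the rest), the sequence is periodic with period 21.
The value 42 next appears (with n ≥ 3) at b(22).

22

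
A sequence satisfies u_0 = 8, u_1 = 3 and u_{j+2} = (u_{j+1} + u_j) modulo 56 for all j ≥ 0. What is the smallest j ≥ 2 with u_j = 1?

Listing terms: u_0 = 8; u_1 = 3; u_2 = 11; u_3 = 14; u_4 = 25; u_5 = 39; u_6 = 8; u_7 = 47; u_8 = 55; u_9 = 46; u_{10} = 45; u_{11} = 35; u_{12} = 24; u_{13} = 3; u_{14} = 27; u_{15} = 30; u_{16} = 1; u_{17} = 31; u_{18} = 32; u_{19} = 7; u_{20} = 39; u_{21} = 46; u_{22} = 29; u_{23} = 19; u_{24} = 48; u_{25} = 11; u_{26} = 3; u_{27} = 14; u_{28} = 17; u_{29} = 31; u_{30} = 48; u_{31} = 23; u_{32} = 15; u_{33} = 38; u_{34} = 53; u_{35} = 35; u_{36} = 32; u_{37} = 11; u_{38} = 43; u_{39} = 54; u_{40} = 41; u_{41} = 39; u_{42} = 24; u_{43} = 7; u_{44} = 31; u_{45} = 38; u_{46} = 13; u_{47} = 51; u_{48} = 8; u_{49} = 3.
Since (u_{48}, u_{49}) = (u_0, u_1) = (8, 3) (two consecutive terms determine the rest), the sequence is periodic with period 48.
The value 1 first appears (with j ≥ 2) at u_{16}.

16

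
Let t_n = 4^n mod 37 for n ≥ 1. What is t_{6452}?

Listing terms: t_1 = 4,  t_2 = 16,  t_3 = 27,  t_4 = 34,  t_5 = 25,  t_6 = 26,  t_7 = 30,  t_8 = 9,  t_9 = 36,  t_{10} = 33,  t_{11} = 21,  t_{12} = 10,  t_{13} = 3,  t_{14} = 12,  t_{15} = 11,  t_{16} = 7,  t_{17} = 28,  t_{18} = 1,  t_{19} = 4.
The sequence repeats with period 18.
(6452 - 1) mod 18 = 7, so t_{6452} = t_8 = 9.

9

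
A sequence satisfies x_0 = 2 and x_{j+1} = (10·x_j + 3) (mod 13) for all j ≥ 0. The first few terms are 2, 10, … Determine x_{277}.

x_0 = 2, x_1 = 10, x_2 = 12, x_3 = 6, x_4 = 11, x_5 = 9, x_6 = 2.
The sequence repeats with period 6.
(277 - 0) mod 6 = 1, so x_{277} = x_1 = 10.

10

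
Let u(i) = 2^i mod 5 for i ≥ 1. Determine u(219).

Listing terms: u(1) = 2,  u(2) = 4,  u(3) = 3,  u(4) = 1,  u(5) = 2.
Since u(5) = u(1) = 2, the sequence is periodic with period 4.
(219 - 1) mod 4 = 2, so u(219) = u(3) = 3.

3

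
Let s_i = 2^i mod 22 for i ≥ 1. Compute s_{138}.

s_1 = 2; s_2 = 4; s_3 = 8; s_4 = 16; s_5 = 10; s_6 = 20; s_7 = 18; s_8 = 14; s_9 = 6; s_{10} = 12; s_{11} = 2.
Since s_{11} = s_1 = 2, the sequence is periodic with period 10.
(138 - 1) mod 10 = 7, so s_{138} = s_8 = 14.

14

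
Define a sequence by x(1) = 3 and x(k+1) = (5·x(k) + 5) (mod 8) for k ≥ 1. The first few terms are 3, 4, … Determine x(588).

2

We have x(1) = 3, x(2) = 4, x(3) = 1, x(4) = 2, x(5) = 7, x(6) = 0, x(7) = 5, x(8) = 6, x(9) = 3.
The sequence repeats with period 8.
So x(588) = x(1 + ((588-1) mod 8)) = x(4) = 2.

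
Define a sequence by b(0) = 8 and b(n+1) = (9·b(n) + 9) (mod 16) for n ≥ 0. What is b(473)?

Computing terms: b(0) = 8,  b(1) = 1,  b(2) = 2,  b(3) = 11,  b(4) = 12,  b(5) = 5,  b(6) = 6,  b(7) = 15,  b(8) = 0,  b(9) = 9,  b(10) = 10,  b(11) = 3,  b(12) = 4,  b(13) = 13,  b(14) = 14,  b(15) = 7,  b(16) = 8.
The sequence repeats with period 16.
(473 - 0) mod 16 = 9, so b(473) = b(9) = 9.

9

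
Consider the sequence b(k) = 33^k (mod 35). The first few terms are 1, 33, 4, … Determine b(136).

16

b(0) = 1, b(1) = 33, b(2) = 4, b(3) = 27, b(4) = 16, b(5) = 3, b(6) = 29, b(7) = 12, b(8) = 11, b(9) = 13, b(10) = 9, b(11) = 17, b(12) = 1.
Since b(12) = b(0) = 1, the sequence is periodic with period 12.
(136 - 0) mod 12 = 4, so b(136) = b(4) = 16.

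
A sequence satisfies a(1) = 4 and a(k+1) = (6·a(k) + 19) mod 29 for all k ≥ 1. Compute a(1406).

Listing terms: a(1) = 4,  a(2) = 14,  a(3) = 16,  a(4) = 28,  a(5) = 13,  a(6) = 10,  a(7) = 21,  a(8) = 0,  a(9) = 19,  a(10) = 17,  a(11) = 5,  a(12) = 20,  a(13) = 23,  a(14) = 12,  a(15) = 4.
Since a(15) = a(1) = 4, the sequence is periodic with period 14.
So a(1406) = a(1 + ((1406-1) mod 14)) = a(6) = 10.

10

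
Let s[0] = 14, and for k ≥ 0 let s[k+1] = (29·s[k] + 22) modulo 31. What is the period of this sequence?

10

Listing terms: s[0] = 14,  s[1] = 25,  s[2] = 3,  s[3] = 16,  s[4] = 21,  s[5] = 11,  s[6] = 0,  s[7] = 22,  s[8] = 9,  s[9] = 4,  s[10] = 14.
The sequence repeats with period 10.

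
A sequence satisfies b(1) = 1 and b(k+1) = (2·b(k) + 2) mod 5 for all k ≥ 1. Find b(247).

0

b(1) = 1; b(2) = 4; b(3) = 0; b(4) = 2; b(5) = 1.
The sequence repeats with period 4.
(247 - 1) mod 4 = 2, so b(247) = b(3) = 0.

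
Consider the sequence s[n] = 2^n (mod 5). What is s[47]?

3

s[0] = 1,  s[1] = 2,  s[2] = 4,  s[3] = 3,  s[4] = 1.
The sequence repeats with period 4.
(47 - 0) mod 4 = 3, so s[47] = s[3] = 3.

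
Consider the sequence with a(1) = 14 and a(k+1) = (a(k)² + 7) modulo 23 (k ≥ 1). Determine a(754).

15

Listing terms: a(1) = 14; a(2) = 19; a(3) = 0; a(4) = 7; a(5) = 10; a(6) = 15; a(7) = 2; a(8) = 11; a(9) = 13; a(10) = 15.
Since a(10) = a(6) = 15, the sequence is eventually periodic: after a pre-period of length 5 it cycles with period 4.
For k ≥ 6, a(k) depends only on (k - 6) mod 4. (754 - 6) mod 4 = 0, so a(754) = a(6) = 15.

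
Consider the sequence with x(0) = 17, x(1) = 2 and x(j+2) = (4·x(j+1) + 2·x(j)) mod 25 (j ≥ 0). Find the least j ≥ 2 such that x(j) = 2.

7

We have x(0) = 17; x(1) = 2; x(2) = 17; x(3) = 22; x(4) = 22; x(5) = 7; x(6) = 22; x(7) = 2; x(8) = 2; x(9) = 12; x(10) = 2; x(11) = 7; x(12) = 7; x(13) = 17; x(14) = 7; x(15) = 12; x(16) = 12; x(17) = 22; x(18) = 12; x(19) = 17; x(20) = 17; x(21) = 2.
Since (x(20), x(21)) = (x(0), x(1)) = (17, 2) (two consecutive terms determine the rest), the sequence is periodic with period 20.
The value 2 first appears (with j ≥ 2) at x(7).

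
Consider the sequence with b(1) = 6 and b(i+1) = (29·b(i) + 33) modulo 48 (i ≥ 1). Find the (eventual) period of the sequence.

Listing terms: b(1) = 6,  b(2) = 15,  b(3) = 36,  b(4) = 21,  b(5) = 18,  b(6) = 27,  b(7) = 0,  b(8) = 33,  b(9) = 30,  b(10) = 39,  b(11) = 12,  b(12) = 45,  b(13) = 42,  b(14) = 3,  b(15) = 24,  b(16) = 9,  b(17) = 6.
The sequence repeats with period 16.

16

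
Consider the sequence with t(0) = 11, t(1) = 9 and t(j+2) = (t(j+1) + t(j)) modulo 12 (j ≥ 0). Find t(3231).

1

Computing terms: t(0) = 11,  t(1) = 9,  t(2) = 8,  t(3) = 5,  t(4) = 1,  t(5) = 6,  t(6) = 7,  t(7) = 1,  t(8) = 8,  t(9) = 9,  t(10) = 5,  t(11) = 2,  t(12) = 7,  t(13) = 9,  t(14) = 4,  t(15) = 1,  t(16) = 5,  t(17) = 6,  t(18) = 11,  t(19) = 5,  t(20) = 4,  t(21) = 9,  t(22) = 1,  t(23) = 10,  t(24) = 11,  t(25) = 9.
Since (t(24), t(25)) = (t(0), t(1)) = (11, 9) (two consecutive terms determine the rest), the sequence is periodic with period 24.
So t(3231) = t(0 + ((3231-0) mod 24)) = t(15) = 1.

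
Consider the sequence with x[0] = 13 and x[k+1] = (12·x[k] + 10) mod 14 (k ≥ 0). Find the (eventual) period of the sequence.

x[0] = 13,  x[1] = 12,  x[2] = 0,  x[3] = 10,  x[4] = 4,  x[5] = 2,  x[6] = 6,  x[7] = 12.
Since x[7] = x[1] = 12, the sequence is eventually periodic: after a pre-period of length 1 it cycles with period 6.

6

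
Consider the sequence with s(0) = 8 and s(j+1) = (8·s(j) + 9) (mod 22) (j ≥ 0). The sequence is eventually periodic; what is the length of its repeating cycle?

10

Listing terms: s(0) = 8, s(1) = 7, s(2) = 21, s(3) = 1, s(4) = 17, s(5) = 13, s(6) = 3, s(7) = 11, s(8) = 9, s(9) = 15, s(10) = 19, s(11) = 7.
Since s(11) = s(1) = 7, the sequence is eventually periodic: after a pre-period of length 1 it cycles with period 10.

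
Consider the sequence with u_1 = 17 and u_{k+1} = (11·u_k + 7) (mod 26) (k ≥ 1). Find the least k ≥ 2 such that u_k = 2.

We have u_1 = 17, u_2 = 12, u_3 = 9, u_4 = 2, u_5 = 3, u_6 = 14, u_7 = 5, u_8 = 10, u_9 = 13, u_{10} = 20, u_{11} = 19, u_{12} = 8, u_{13} = 17.
The sequence repeats with period 12.
The value 2 first appears (with k ≥ 2) at u_4.

4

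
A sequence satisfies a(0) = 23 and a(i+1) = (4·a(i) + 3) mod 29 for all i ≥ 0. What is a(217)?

We have a(0) = 23,  a(1) = 8,  a(2) = 6,  a(3) = 27,  a(4) = 24,  a(5) = 12,  a(6) = 22,  a(7) = 4,  a(8) = 19,  a(9) = 21,  a(10) = 0,  a(11) = 3,  a(12) = 15,  a(13) = 5,  a(14) = 23.
Since a(14) = a(0) = 23, the sequence is periodic with period 14.
So a(217) = a(0 + ((217-0) mod 14)) = a(7) = 4.

4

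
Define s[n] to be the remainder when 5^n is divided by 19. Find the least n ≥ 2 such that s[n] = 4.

8

Computing terms: s[1] = 5,  s[2] = 6,  s[3] = 11,  s[4] = 17,  s[5] = 9,  s[6] = 7,  s[7] = 16,  s[8] = 4,  s[9] = 1,  s[10] = 5.
The sequence repeats with period 9.
The value 4 first appears (with n ≥ 2) at s[8].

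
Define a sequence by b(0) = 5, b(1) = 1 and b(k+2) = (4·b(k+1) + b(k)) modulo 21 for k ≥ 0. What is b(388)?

10

We have b(0) = 5,  b(1) = 1,  b(2) = 9,  b(3) = 16,  b(4) = 10,  b(5) = 14,  b(6) = 3,  b(7) = 5,  b(8) = 2,  b(9) = 13,  b(10) = 12,  b(11) = 19,  b(12) = 4,  b(13) = 14,  b(14) = 18,  b(15) = 2,  b(16) = 5,  b(17) = 1.
Since (b(16), b(17)) = (b(0), b(1)) = (5, 1) (two consecutive terms determine the rest), the sequence is periodic with period 16.
(388 - 0) mod 16 = 4, so b(388) = b(4) = 10.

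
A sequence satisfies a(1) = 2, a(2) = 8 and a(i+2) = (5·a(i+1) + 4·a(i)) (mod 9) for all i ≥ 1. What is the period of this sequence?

We have a(1) = 2, a(2) = 8, a(3) = 3, a(4) = 2, a(5) = 4, a(6) = 1, a(7) = 3, a(8) = 1, a(9) = 8, a(10) = 8, a(11) = 0, a(12) = 5, a(13) = 7, a(14) = 1, a(15) = 6, a(16) = 7, a(17) = 5, a(18) = 8, a(19) = 6, a(20) = 8, a(21) = 1, a(22) = 1, a(23) = 0, a(24) = 4, a(25) = 2, a(26) = 8.
The sequence repeats with period 24.

24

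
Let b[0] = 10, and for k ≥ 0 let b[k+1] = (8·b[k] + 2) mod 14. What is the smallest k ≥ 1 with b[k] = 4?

4

Listing terms: b[0] = 10; b[1] = 12; b[2] = 0; b[3] = 2; b[4] = 4; b[5] = 6; b[6] = 8; b[7] = 10.
Since b[7] = b[0] = 10, the sequence is periodic with period 7.
The value 4 first appears (with k ≥ 1) at b[4].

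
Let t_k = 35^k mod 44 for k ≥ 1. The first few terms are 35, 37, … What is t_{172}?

37

t_1 = 35,  t_2 = 37,  t_3 = 19,  t_4 = 5,  t_5 = 43,  t_6 = 9,  t_7 = 7,  t_8 = 25,  t_9 = 39,  t_{10} = 1,  t_{11} = 35.
Since t_{11} = t_1 = 35, the sequence is periodic with period 10.
So t_{172} = t_{1 + ((172-1) mod 10)} = t_2 = 37.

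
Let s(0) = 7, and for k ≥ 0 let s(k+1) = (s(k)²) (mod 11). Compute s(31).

9

Computing terms: s(0) = 7,  s(1) = 5,  s(2) = 3,  s(3) = 9,  s(4) = 4,  s(5) = 5.
Since s(5) = s(1) = 5, the sequence is eventually periodic: after a pre-period of length 1 it cycles with period 4.
For k ≥ 1, s(k) depends only on (k - 1) mod 4. (31 - 1) mod 4 = 2, so s(31) = s(3) = 9.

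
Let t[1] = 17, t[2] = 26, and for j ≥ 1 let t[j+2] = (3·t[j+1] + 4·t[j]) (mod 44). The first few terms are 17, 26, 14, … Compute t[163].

t[1] = 17; t[2] = 26; t[3] = 14; t[4] = 14; t[5] = 10; t[6] = 42; t[7] = 34; t[8] = 6; t[9] = 22; t[10] = 2; t[11] = 6; t[12] = 26; t[13] = 14.
Since (t[12], t[13]) = (t[2], t[3]) = (26, 14) (two consecutive terms determine the rest), the sequence is eventually periodic: after a pre-period of length 1 it cycles with period 10.
For j ≥ 2, t[j] depends only on (j - 2) mod 10. (163 - 2) mod 10 = 1, so t[163] = t[3] = 14.

14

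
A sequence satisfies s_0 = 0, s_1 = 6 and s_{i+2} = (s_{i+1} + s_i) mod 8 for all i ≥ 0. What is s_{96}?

Computing terms: s_0 = 0, s_1 = 6, s_2 = 6, s_3 = 4, s_4 = 2, s_5 = 6, s_6 = 0, s_7 = 6.
The sequence repeats with period 6.
(96 - 0) mod 6 = 0, so s_{96} = s_0 = 0.

0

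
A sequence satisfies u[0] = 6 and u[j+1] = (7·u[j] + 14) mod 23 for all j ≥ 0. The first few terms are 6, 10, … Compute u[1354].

16

We have u[0] = 6,  u[1] = 10,  u[2] = 15,  u[3] = 4,  u[4] = 19,  u[5] = 9,  u[6] = 8,  u[7] = 1,  u[8] = 21,  u[9] = 0,  u[10] = 14,  u[11] = 20,  u[12] = 16,  u[13] = 11,  u[14] = 22,  u[15] = 7,  u[16] = 17,  u[17] = 18,  u[18] = 2,  u[19] = 5,  u[20] = 3,  u[21] = 12,  u[22] = 6.
Since u[22] = u[0] = 6, the sequence is periodic with period 22.
So u[1354] = u[0 + ((1354-0) mod 22)] = u[12] = 16.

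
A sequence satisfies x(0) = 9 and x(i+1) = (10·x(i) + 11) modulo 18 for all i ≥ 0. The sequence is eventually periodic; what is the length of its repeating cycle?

We have x(0) = 9, x(1) = 11, x(2) = 13, x(3) = 15, x(4) = 17, x(5) = 1, x(6) = 3, x(7) = 5, x(8) = 7, x(9) = 9.
The sequence repeats with period 9.

9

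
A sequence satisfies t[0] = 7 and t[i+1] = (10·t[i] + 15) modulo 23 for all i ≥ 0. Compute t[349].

Listing terms: t[0] = 7, t[1] = 16, t[2] = 14, t[3] = 17, t[4] = 1, t[5] = 2, t[6] = 12, t[7] = 20, t[8] = 8, t[9] = 3, t[10] = 22, t[11] = 5, t[12] = 19, t[13] = 21, t[14] = 18, t[15] = 11, t[16] = 10, t[17] = 0, t[18] = 15, t[19] = 4, t[20] = 9, t[21] = 13, t[22] = 7.
Since t[22] = t[0] = 7, the sequence is periodic with period 22.
So t[349] = t[0 + ((349-0) mod 22)] = t[19] = 4.

4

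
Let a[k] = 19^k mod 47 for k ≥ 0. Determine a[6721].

We have a[0] = 1,  a[1] = 19,  a[2] = 32,  a[3] = 44,  a[4] = 37,  a[5] = 45,  a[6] = 9,  a[7] = 30,  a[8] = 6,  a[9] = 20,  a[10] = 4,  a[11] = 29,  a[12] = 34,  a[13] = 35,  a[14] = 7,  a[15] = 39,  a[16] = 36,  a[17] = 26,  a[18] = 24,  a[19] = 33,  a[20] = 16,  a[21] = 22,  a[22] = 42,  a[23] = 46,  a[24] = 28,  a[25] = 15,  a[26] = 3,  a[27] = 10,  a[28] = 2,  a[29] = 38,  a[30] = 17,  a[31] = 41,  a[32] = 27,  a[33] = 43,  a[34] = 18,  a[35] = 13,  a[36] = 12,  a[37] = 40,  a[38] = 8,  a[39] = 11,  a[40] = 21,  a[41] = 23,  a[42] = 14,  a[43] = 31,  a[44] = 25,  a[45] = 5,  a[46] = 1.
The sequence repeats with period 46.
(6721 - 0) mod 46 = 5, so a[6721] = a[5] = 45.

45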